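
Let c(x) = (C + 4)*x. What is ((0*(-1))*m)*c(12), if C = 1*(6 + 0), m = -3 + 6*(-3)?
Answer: 0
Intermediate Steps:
m = -21 (m = -3 - 18 = -21)
C = 6 (C = 1*6 = 6)
c(x) = 10*x (c(x) = (6 + 4)*x = 10*x)
((0*(-1))*m)*c(12) = ((0*(-1))*(-21))*(10*12) = (0*(-21))*120 = 0*120 = 0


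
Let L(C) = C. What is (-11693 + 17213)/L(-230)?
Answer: -24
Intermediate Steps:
(-11693 + 17213)/L(-230) = (-11693 + 17213)/(-230) = 5520*(-1/230) = -24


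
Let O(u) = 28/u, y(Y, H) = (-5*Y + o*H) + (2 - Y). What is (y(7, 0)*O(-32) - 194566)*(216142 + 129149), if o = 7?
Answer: -67169803521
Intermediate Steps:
y(Y, H) = 2 - 6*Y + 7*H (y(Y, H) = (-5*Y + 7*H) + (2 - Y) = 2 - 6*Y + 7*H)
(y(7, 0)*O(-32) - 194566)*(216142 + 129149) = ((2 - 6*7 + 7*0)*(28/(-32)) - 194566)*(216142 + 129149) = ((2 - 42 + 0)*(28*(-1/32)) - 194566)*345291 = (-40*(-7/8) - 194566)*345291 = (35 - 194566)*345291 = -194531*345291 = -67169803521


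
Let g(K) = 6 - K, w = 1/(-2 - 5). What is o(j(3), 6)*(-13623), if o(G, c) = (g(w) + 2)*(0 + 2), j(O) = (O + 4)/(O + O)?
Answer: -1553022/7 ≈ -2.2186e+5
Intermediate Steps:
w = -⅐ (w = 1/(-7) = -⅐ ≈ -0.14286)
j(O) = (4 + O)/(2*O) (j(O) = (4 + O)/((2*O)) = (4 + O)*(1/(2*O)) = (4 + O)/(2*O))
o(G, c) = 114/7 (o(G, c) = ((6 - 1*(-⅐)) + 2)*(0 + 2) = ((6 + ⅐) + 2)*2 = (43/7 + 2)*2 = (57/7)*2 = 114/7)
o(j(3), 6)*(-13623) = (114/7)*(-13623) = -1553022/7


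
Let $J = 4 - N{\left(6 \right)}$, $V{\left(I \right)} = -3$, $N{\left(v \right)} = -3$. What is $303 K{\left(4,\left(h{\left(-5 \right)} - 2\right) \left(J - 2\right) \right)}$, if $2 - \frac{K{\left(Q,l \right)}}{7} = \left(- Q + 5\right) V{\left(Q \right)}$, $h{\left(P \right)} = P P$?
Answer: $10605$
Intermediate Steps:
$J = 7$ ($J = 4 - -3 = 4 + 3 = 7$)
$h{\left(P \right)} = P^{2}$
$K{\left(Q,l \right)} = 119 - 21 Q$ ($K{\left(Q,l \right)} = 14 - 7 \left(- Q + 5\right) \left(-3\right) = 14 - 7 \left(5 - Q\right) \left(-3\right) = 14 - 7 \left(-15 + 3 Q\right) = 14 - \left(-105 + 21 Q\right) = 119 - 21 Q$)
$303 K{\left(4,\left(h{\left(-5 \right)} - 2\right) \left(J - 2\right) \right)} = 303 \left(119 - 84\right) = 303 \cdot 35 = 10605$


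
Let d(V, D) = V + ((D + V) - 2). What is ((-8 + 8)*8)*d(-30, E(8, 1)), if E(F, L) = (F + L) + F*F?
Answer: 0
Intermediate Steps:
E(F, L) = F + L + F**2 (E(F, L) = (F + L) + F**2 = F + L + F**2)
d(V, D) = -2 + D + 2*V (d(V, D) = V + (-2 + D + V) = -2 + D + 2*V)
((-8 + 8)*8)*d(-30, E(8, 1)) = ((-8 + 8)*8)*(-2 + (8 + 1 + 8**2) + 2*(-30)) = (0*8)*(-2 + (8 + 1 + 64) - 60) = 0*(-2 + 73 - 60) = 0*11 = 0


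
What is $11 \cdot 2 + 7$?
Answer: $29$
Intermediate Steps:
$11 \cdot 2 + 7 = 22 + 7 = 29$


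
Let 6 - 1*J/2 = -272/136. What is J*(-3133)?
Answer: -50128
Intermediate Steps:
J = 16 (J = 12 - (-8)*68/136 = 12 - (-8)*68*(1/136) = 12 - (-8)/2 = 12 - 2*(-2) = 12 + 4 = 16)
J*(-3133) = 16*(-3133) = -50128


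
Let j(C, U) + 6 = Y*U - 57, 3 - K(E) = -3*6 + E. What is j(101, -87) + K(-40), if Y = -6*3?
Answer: 1564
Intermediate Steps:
Y = -18
K(E) = 21 - E (K(E) = 3 - (-3*6 + E) = 3 - (-18 + E) = 3 + (18 - E) = 21 - E)
j(C, U) = -63 - 18*U (j(C, U) = -6 + (-18*U - 57) = -6 + (-57 - 18*U) = -63 - 18*U)
j(101, -87) + K(-40) = (-63 - 18*(-87)) + (21 - 1*(-40)) = (-63 + 1566) + (21 + 40) = 1503 + 61 = 1564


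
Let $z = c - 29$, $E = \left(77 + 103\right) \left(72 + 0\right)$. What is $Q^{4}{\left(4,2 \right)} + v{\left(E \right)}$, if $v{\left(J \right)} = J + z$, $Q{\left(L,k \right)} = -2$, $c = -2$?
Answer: $12945$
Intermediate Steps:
$E = 12960$ ($E = 180 \cdot 72 = 12960$)
$z = -31$ ($z = -2 - 29 = -31$)
$v{\left(J \right)} = -31 + J$ ($v{\left(J \right)} = J - 31 = -31 + J$)
$Q^{4}{\left(4,2 \right)} + v{\left(E \right)} = \left(-2\right)^{4} + \left(-31 + 12960\right) = 16 + 12929 = 12945$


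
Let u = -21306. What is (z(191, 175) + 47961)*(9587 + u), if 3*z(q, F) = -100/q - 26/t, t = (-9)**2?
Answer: -26086503691613/46413 ≈ -5.6205e+8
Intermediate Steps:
t = 81
z(q, F) = -26/243 - 100/(3*q) (z(q, F) = (-100/q - 26/81)/3 = (-26/81 - 100/q)/3 = -26/243 - 100/(3*q))
(z(191, 175) + 47961)*(9587 + u) = ((2/243)*(-4050 - 13*191)/191 + 47961)*(9587 - 21306) = ((2/243)*(1/191)*(-4050 - 2483) + 47961)*(-11719) = ((2/243)*(1/191)*(-6533) + 47961)*(-11719) = (-13066/46413 + 47961)*(-11719) = (2226000827/46413)*(-11719) = -26086503691613/46413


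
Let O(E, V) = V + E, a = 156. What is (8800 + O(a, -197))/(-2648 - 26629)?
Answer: -8759/29277 ≈ -0.29918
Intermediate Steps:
O(E, V) = E + V
(8800 + O(a, -197))/(-2648 - 26629) = (8800 + (156 - 197))/(-2648 - 26629) = (8800 - 41)/(-29277) = 8759*(-1/29277) = -8759/29277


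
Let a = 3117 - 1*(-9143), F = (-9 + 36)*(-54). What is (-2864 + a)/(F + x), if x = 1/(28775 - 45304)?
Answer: -155306484/24099283 ≈ -6.4444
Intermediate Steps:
F = -1458 (F = 27*(-54) = -1458)
a = 12260 (a = 3117 + 9143 = 12260)
x = -1/16529 (x = 1/(-16529) = -1/16529 ≈ -6.0500e-5)
(-2864 + a)/(F + x) = (-2864 + 12260)/(-1458 - 1/16529) = 9396/(-24099283/16529) = 9396*(-16529/24099283) = -155306484/24099283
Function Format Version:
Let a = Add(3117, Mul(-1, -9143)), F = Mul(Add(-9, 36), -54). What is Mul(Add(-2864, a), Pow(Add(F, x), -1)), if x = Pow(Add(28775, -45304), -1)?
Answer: Rational(-155306484, 24099283) ≈ -6.4444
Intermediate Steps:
F = -1458 (F = Mul(27, -54) = -1458)
a = 12260 (a = Add(3117, 9143) = 12260)
x = Rational(-1, 16529) (x = Pow(-16529, -1) = Rational(-1, 16529) ≈ -6.0500e-5)
Mul(Add(-2864, a), Pow(Add(F, x), -1)) = Mul(Add(-2864, 12260), Pow(Add(-1458, Rational(-1, 16529)), -1)) = Mul(9396, Pow(Rational(-24099283, 16529), -1)) = Mul(9396, Rational(-16529, 24099283)) = Rational(-155306484, 24099283)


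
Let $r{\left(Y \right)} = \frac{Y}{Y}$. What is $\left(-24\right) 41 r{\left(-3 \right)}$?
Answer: $-984$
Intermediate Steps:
$r{\left(Y \right)} = 1$
$\left(-24\right) 41 r{\left(-3 \right)} = \left(-24\right) 41 \cdot 1 = \left(-984\right) 1 = -984$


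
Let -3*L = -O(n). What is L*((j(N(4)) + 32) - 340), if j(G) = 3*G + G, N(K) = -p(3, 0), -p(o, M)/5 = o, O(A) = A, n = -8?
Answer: 1984/3 ≈ 661.33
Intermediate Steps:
p(o, M) = -5*o
N(K) = 15 (N(K) = -(-5)*3 = -1*(-15) = 15)
j(G) = 4*G
L = -8/3 (L = -(-1)*(-8)/3 = -⅓*8 = -8/3 ≈ -2.6667)
L*((j(N(4)) + 32) - 340) = -8*((4*15 + 32) - 340)/3 = -8*((60 + 32) - 340)/3 = -8*(92 - 340)/3 = -8/3*(-248) = 1984/3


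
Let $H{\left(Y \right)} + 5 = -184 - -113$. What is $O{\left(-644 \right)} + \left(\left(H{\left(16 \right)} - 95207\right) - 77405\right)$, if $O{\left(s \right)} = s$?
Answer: $-173332$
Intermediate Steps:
$H{\left(Y \right)} = -76$ ($H{\left(Y \right)} = -5 - 71 = -76$)
$O{\left(-644 \right)} + \left(\left(H{\left(16 \right)} - 95207\right) - 77405\right) = -644 - 172688 = -173332$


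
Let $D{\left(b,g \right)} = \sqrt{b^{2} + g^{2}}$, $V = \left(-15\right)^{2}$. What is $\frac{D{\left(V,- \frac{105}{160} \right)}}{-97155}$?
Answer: $- \frac{\sqrt{5760049}}{1036320} \approx -0.0023159$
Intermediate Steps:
$V = 225$
$\frac{D{\left(V,- \frac{105}{160} \right)}}{-97155} = \frac{\sqrt{225^{2} + \left(- \frac{105}{160}\right)^{2}}}{-97155} = \sqrt{50625 + \left(\left(-105\right) \frac{1}{160}\right)^{2}} \left(- \frac{1}{97155}\right) = \sqrt{50625 + \left(- \frac{21}{32}\right)^{2}} \left(- \frac{1}{97155}\right) = \sqrt{50625 + \frac{441}{1024}} \left(- \frac{1}{97155}\right) = \sqrt{\frac{51840441}{1024}} \left(- \frac{1}{97155}\right) = \frac{3 \sqrt{5760049}}{32} \left(- \frac{1}{97155}\right) = - \frac{\sqrt{5760049}}{1036320}$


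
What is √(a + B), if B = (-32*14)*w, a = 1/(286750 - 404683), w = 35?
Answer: I*√218080458345453/117933 ≈ 125.22*I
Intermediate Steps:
a = -1/117933 (a = 1/(-117933) = -1/117933 ≈ -8.4794e-6)
B = -15680 (B = -32*14*35 = -448*35 = -15680)
√(a + B) = √(-1/117933 - 15680) = √(-1849189441/117933) = I*√218080458345453/117933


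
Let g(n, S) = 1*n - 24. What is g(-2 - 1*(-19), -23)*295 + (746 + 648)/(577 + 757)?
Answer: -1376658/667 ≈ -2064.0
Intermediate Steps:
g(n, S) = -24 + n (g(n, S) = n - 24 = -24 + n)
g(-2 - 1*(-19), -23)*295 + (746 + 648)/(577 + 757) = (-24 + (-2 - 1*(-19)))*295 + (746 + 648)/(577 + 757) = (-24 + (-2 + 19))*295 + 1394/1334 = (-24 + 17)*295 + 1394*(1/1334) = -7*295 + 697/667 = -2065 + 697/667 = -1376658/667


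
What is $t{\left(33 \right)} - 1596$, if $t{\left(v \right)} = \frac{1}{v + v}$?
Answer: $- \frac{105335}{66} \approx -1596.0$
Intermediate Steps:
$t{\left(v \right)} = \frac{1}{2 v}$
$t{\left(33 \right)} - 1596 = \frac{1}{2 \cdot 33} - 1596 = \frac{1}{2} \cdot \frac{1}{33} - 1596 = \frac{1}{66} - 1596 = - \frac{105335}{66}$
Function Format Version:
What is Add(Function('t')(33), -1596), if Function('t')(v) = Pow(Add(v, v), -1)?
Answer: Rational(-105335, 66) ≈ -1596.0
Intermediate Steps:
Function('t')(v) = Mul(Rational(1, 2), Pow(v, -1)) (Function('t')(v) = Pow(Mul(2, v), -1) = Mul(Rational(1, 2), Pow(v, -1)))
Add(Function('t')(33), -1596) = Add(Mul(Rational(1, 2), Pow(33, -1)), -1596) = Add(Mul(Rational(1, 2), Rational(1, 33)), -1596) = Add(Rational(1, 66), -1596) = Rational(-105335, 66)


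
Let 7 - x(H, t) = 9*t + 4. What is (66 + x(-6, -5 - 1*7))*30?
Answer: 5310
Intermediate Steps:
x(H, t) = 3 - 9*t (x(H, t) = 7 - (9*t + 4) = 7 - (4 + 9*t) = 7 + (-4 - 9*t) = 3 - 9*t)
(66 + x(-6, -5 - 1*7))*30 = (66 + (3 - 9*(-5 - 1*7)))*30 = (66 + (3 - 9*(-5 - 7)))*30 = (66 + (3 - 9*(-12)))*30 = (66 + (3 + 108))*30 = (66 + 111)*30 = 177*30 = 5310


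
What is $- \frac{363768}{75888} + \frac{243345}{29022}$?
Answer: $\frac{27464203}{7647297} \approx 3.5914$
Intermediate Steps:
$- \frac{363768}{75888} + \frac{243345}{29022} = \left(-363768\right) \frac{1}{75888} + 243345 \cdot \frac{1}{29022} = - \frac{15157}{3162} + \frac{81115}{9674} = \frac{27464203}{7647297}$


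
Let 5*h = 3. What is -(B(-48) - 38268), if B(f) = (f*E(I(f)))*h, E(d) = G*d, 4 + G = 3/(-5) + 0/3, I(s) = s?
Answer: 1115676/25 ≈ 44627.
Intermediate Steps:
G = -23/5 (G = -4 + (3/(-5) + 0/3) = -4 + (3*(-1/5) + 0*(1/3)) = -4 + (-3/5 + 0) = -4 - 3/5 = -23/5 ≈ -4.6000)
E(d) = -23*d/5
h = 3/5 (h = (1/5)*3 = 3/5 ≈ 0.60000)
B(f) = -69*f**2/25 (B(f) = (f*(-23*f/5))*(3/5) = -23*f**2/5*(3/5) = -69*f**2/25)
-(B(-48) - 38268) = -(-69/25*(-48)**2 - 38268) = -(-69/25*2304 - 38268) = -(-158976/25 - 38268) = -1*(-1115676/25) = 1115676/25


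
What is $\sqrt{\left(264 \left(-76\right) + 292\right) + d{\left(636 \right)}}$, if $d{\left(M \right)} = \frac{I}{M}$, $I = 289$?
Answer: $\frac{i \sqrt{1999377777}}{318} \approx 140.61 i$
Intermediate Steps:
$d{\left(M \right)} = \frac{289}{M}$
$\sqrt{\left(264 \left(-76\right) + 292\right) + d{\left(636 \right)}} = \sqrt{\left(264 \left(-76\right) + 292\right) + \frac{289}{636}} = \sqrt{\left(-20064 + 292\right) + 289 \cdot \frac{1}{636}} = \sqrt{-19772 + \frac{289}{636}} = \sqrt{- \frac{12574703}{636}} = \frac{i \sqrt{1999377777}}{318}$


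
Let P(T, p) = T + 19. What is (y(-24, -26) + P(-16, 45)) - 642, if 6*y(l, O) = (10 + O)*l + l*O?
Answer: -471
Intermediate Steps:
P(T, p) = 19 + T
y(l, O) = O*l/6 + l*(10 + O)/6 (y(l, O) = ((10 + O)*l + l*O)/6 = (l*(10 + O) + O*l)/6 = (O*l + l*(10 + O))/6 = O*l/6 + l*(10 + O)/6)
(y(-24, -26) + P(-16, 45)) - 642 = ((⅓)*(-24)*(5 - 26) + (19 - 16)) - 642 = ((⅓)*(-24)*(-21) + 3) - 642 = (168 + 3) - 642 = 171 - 642 = -471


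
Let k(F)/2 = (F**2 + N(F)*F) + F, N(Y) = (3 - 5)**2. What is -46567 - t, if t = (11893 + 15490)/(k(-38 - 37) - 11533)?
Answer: -48076328/1033 ≈ -46541.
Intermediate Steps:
N(Y) = 4 (N(Y) = (-2)**2 = 4)
k(F) = 2*F**2 + 10*F (k(F) = 2*((F**2 + 4*F) + F) = 2*(F**2 + 5*F) = 2*F**2 + 10*F)
t = -27383/1033 (t = (11893 + 15490)/(2*(-38 - 37)*(5 + (-38 - 37)) - 11533) = 27383/(2*(-75)*(5 - 75) - 11533) = 27383/(2*(-75)*(-70) - 11533) = 27383/(10500 - 11533) = 27383/(-1033) = 27383*(-1/1033) = -27383/1033 ≈ -26.508)
-46567 - t = -46567 - 1*(-27383/1033) = -46567 + 27383/1033 = -48076328/1033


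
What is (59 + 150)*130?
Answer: 27170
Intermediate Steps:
(59 + 150)*130 = 209*130 = 27170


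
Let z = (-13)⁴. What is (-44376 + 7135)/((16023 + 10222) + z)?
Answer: -37241/54806 ≈ -0.67951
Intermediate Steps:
z = 28561
(-44376 + 7135)/((16023 + 10222) + z) = (-44376 + 7135)/((16023 + 10222) + 28561) = -37241/(26245 + 28561) = -37241/54806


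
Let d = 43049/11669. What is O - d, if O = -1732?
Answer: -20253757/11669 ≈ -1735.7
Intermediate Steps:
d = 43049/11669 (d = 43049*(1/11669) = 43049/11669 ≈ 3.6892)
O - d = -1732 - 1*43049/11669 = -1732 - 43049/11669 = -20253757/11669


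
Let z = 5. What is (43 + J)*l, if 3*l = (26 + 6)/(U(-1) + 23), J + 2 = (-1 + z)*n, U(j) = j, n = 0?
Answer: 656/33 ≈ 19.879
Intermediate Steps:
J = -2 (J = -2 + (-1 + 5)*0 = -2 + 4*0 = -2 + 0 = -2)
l = 16/33 (l = ((26 + 6)/(-1 + 23))/3 = (32/22)/3 = (32*(1/22))/3 = (⅓)*(16/11) = 16/33 ≈ 0.48485)
(43 + J)*l = (43 - 2)*(16/33) = 41*(16/33) = 656/33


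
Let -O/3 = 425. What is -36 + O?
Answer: -1311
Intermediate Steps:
O = -1275 (O = -3*425 = -1275)
-36 + O = -36 - 1275 = -1311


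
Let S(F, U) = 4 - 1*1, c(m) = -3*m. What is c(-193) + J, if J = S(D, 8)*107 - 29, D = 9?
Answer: 871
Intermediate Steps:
S(F, U) = 3 (S(F, U) = 4 - 1 = 3)
J = 292 (J = 3*107 - 29 = 321 - 29 = 292)
c(-193) + J = -3*(-193) + 292 = 579 + 292 = 871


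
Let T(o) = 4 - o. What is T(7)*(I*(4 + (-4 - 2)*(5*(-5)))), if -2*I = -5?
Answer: -1155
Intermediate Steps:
I = 5/2 (I = -½*(-5) = 5/2 ≈ 2.5000)
T(7)*(I*(4 + (-4 - 2)*(5*(-5)))) = (4 - 1*7)*(5*(4 + (-4 - 2)*(5*(-5)))/2) = (4 - 7)*(5*(4 - 6*(-25))/2) = -15*(4 + 150)/2 = -15*154/2 = -3*385 = -1155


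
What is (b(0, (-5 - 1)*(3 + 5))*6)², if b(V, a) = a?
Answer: 82944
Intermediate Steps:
(b(0, (-5 - 1)*(3 + 5))*6)² = (((-5 - 1)*(3 + 5))*6)² = (-6*8*6)² = (-48*6)² = (-288)² = 82944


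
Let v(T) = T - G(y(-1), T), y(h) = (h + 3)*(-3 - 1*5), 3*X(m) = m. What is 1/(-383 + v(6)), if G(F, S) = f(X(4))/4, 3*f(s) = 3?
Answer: -4/1509 ≈ -0.0026508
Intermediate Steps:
X(m) = m/3
f(s) = 1 (f(s) = (⅓)*3 = 1)
y(h) = -24 - 8*h (y(h) = (3 + h)*(-3 - 5) = (3 + h)*(-8) = -24 - 8*h)
G(F, S) = ¼ (G(F, S) = 1/4 = 1*(¼) = ¼)
v(T) = -¼ + T (v(T) = T - 1*¼ = T - ¼ = -¼ + T)
1/(-383 + v(6)) = 1/(-383 + (-¼ + 6)) = 1/(-383 + 23/4) = 1/(-1509/4) = -4/1509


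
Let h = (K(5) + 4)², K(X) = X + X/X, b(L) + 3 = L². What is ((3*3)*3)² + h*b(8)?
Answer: 6829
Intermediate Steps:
b(L) = -3 + L²
K(X) = 1 + X (K(X) = X + 1 = 1 + X)
h = 100 (h = ((1 + 5) + 4)² = (6 + 4)² = 10² = 100)
((3*3)*3)² + h*b(8) = ((3*3)*3)² + 100*(-3 + 8²) = (9*3)² + 100*(-3 + 64) = 27² + 100*61 = 729 + 6100 = 6829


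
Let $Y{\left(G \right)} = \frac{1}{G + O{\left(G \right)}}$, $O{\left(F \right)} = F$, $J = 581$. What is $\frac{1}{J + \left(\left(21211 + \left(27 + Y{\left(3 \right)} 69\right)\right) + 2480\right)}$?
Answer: $\frac{2}{48621} \approx 4.1134 \cdot 10^{-5}$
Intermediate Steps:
$Y{\left(G \right)} = \frac{1}{2 G}$ ($Y{\left(G \right)} = \frac{1}{G + G} = \frac{1}{2 G}$)
$\frac{1}{J + \left(\left(21211 + \left(27 + Y{\left(3 \right)} 69\right)\right) + 2480\right)} = \frac{1}{581 + \left(\left(21211 + \left(27 + \frac{1}{2 \cdot 3} \cdot 69\right)\right) + 2480\right)} = \frac{1}{581 + \left(\left(21211 + \left(27 + \frac{1}{2} \cdot \frac{1}{3} \cdot 69\right)\right) + 2480\right)} = \frac{1}{581 + \left(\left(21211 + \left(27 + \frac{1}{6} \cdot 69\right)\right) + 2480\right)} = \frac{1}{581 + \left(\left(21211 + \left(27 + \frac{23}{2}\right)\right) + 2480\right)} = \frac{1}{581 + \left(\left(21211 + \frac{77}{2}\right) + 2480\right)} = \frac{1}{581 + \left(\frac{42499}{2} + 2480\right)} = \frac{1}{581 + \frac{47459}{2}} = \frac{1}{\frac{48621}{2}} = \frac{2}{48621}$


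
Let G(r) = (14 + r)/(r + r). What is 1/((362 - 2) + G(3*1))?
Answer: 6/2177 ≈ 0.0027561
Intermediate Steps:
G(r) = (14 + r)/(2*r) (G(r) = (14 + r)/((2*r)) = (14 + r)*(1/(2*r)) = (14 + r)/(2*r))
1/((362 - 2) + G(3*1)) = 1/((362 - 2) + (14 + 3*1)/(2*((3*1)))) = 1/(360 + (1/2)*(14 + 3)/3) = 1/(360 + (1/2)*(1/3)*17) = 1/(360 + 17/6) = 1/(2177/6) = 6/2177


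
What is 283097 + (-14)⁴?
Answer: 321513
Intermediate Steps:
283097 + (-14)⁴ = 283097 + 38416 = 321513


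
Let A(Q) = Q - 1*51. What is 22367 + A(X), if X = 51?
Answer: 22367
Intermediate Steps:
A(Q) = -51 + Q (A(Q) = Q - 51 = -51 + Q)
22367 + A(X) = 22367 + (-51 + 51) = 22367 + 0 = 22367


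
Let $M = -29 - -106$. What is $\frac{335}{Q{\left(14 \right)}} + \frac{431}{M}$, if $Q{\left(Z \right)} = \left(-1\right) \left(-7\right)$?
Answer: $\frac{588}{11} \approx 53.455$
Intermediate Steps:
$Q{\left(Z \right)} = 7$
$M = 77$ ($M = -29 + 106 = 77$)
$\frac{335}{Q{\left(14 \right)}} + \frac{431}{M} = \frac{335}{7} + \frac{431}{77} = \frac{588}{11}$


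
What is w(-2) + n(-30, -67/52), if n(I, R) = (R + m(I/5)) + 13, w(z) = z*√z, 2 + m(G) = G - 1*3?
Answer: 37/52 - 2*I*√2 ≈ 0.71154 - 2.8284*I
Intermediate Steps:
m(G) = -5 + G (m(G) = -2 + (G - 1*3) = -2 + (G - 3) = -2 + (-3 + G) = -5 + G)
w(z) = z^(3/2)
n(I, R) = 8 + R + I/5 (n(I, R) = (R + (-5 + I/5)) + 13 = (-5 + R + I/5) + 13 = 8 + R + I/5)
w(-2) + n(-30, -67/52) = (-2)^(3/2) + (8 - 67/52 + (⅕)*(-30)) = -2*I*√2 + (8 - 67*1/52 - 6) = -2*I*√2 + (8 - 67/52 - 6) = -2*I*√2 + 37/52 = 37/52 - 2*I*√2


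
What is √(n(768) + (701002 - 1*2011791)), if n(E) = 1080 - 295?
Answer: 6*I*√36389 ≈ 1144.6*I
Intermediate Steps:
n(E) = 785
√(n(768) + (701002 - 1*2011791)) = √(785 + (701002 - 1*2011791)) = √(785 + (701002 - 2011791)) = √(785 - 1310789) = √(-1310004) = 6*I*√36389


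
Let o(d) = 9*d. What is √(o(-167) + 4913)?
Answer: √3410 ≈ 58.395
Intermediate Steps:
√(o(-167) + 4913) = √(9*(-167) + 4913) = √(-1503 + 4913) = √3410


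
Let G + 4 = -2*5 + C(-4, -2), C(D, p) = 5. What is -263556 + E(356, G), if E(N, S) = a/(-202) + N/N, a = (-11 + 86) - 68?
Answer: -53238117/202 ≈ -2.6356e+5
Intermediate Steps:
G = -9 (G = -4 + (-2*5 + 5) = -4 + (-10 + 5) = -4 - 5 = -9)
a = 7 (a = 75 - 68 = 7)
E(N, S) = 195/202 (E(N, S) = 7/(-202) + N/N = 7*(-1/202) + 1 = -7/202 + 1 = 195/202)
-263556 + E(356, G) = -263556 + 195/202 = -53238117/202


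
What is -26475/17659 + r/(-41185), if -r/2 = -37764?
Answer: -2424121827/727285915 ≈ -3.3331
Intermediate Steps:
r = 75528 (r = -2*(-37764) = 75528)
-26475/17659 + r/(-41185) = -26475/17659 + 75528/(-41185) = -26475*1/17659 + 75528*(-1/41185) = -26475/17659 - 75528/41185 = -2424121827/727285915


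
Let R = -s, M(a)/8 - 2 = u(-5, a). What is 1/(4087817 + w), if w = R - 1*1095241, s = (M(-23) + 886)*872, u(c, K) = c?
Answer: 1/2240912 ≈ 4.4625e-7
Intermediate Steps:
M(a) = -24 (M(a) = 16 + 8*(-5) = 16 - 40 = -24)
s = 751664 (s = (-24 + 886)*872 = 862*872 = 751664)
R = -751664 (R = -1*751664 = -751664)
w = -1846905 (w = -751664 - 1*1095241 = -751664 - 1095241 = -1846905)
1/(4087817 + w) = 1/(4087817 - 1846905) = 1/2240912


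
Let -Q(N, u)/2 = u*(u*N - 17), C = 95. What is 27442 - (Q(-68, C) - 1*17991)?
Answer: -1185197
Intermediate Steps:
Q(N, u) = -2*u*(-17 + N*u) (Q(N, u) = -2*u*(u*N - 17) = -2*u*(N*u - 17) = -2*u*(-17 + N*u))
27442 - (Q(-68, C) - 1*17991) = 27442 - (2*95*(17 - 1*(-68)*95) - 1*17991) = 27442 - (2*95*(17 + 6460) - 17991) = 27442 - (2*95*6477 - 17991) = 27442 - (1230630 - 17991) = 27442 - 1*1212639 = 27442 - 1212639 = -1185197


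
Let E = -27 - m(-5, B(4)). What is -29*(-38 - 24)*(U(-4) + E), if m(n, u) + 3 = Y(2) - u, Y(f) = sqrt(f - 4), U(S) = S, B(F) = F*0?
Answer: -50344 - 1798*I*sqrt(2) ≈ -50344.0 - 2542.8*I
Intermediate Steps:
B(F) = 0
Y(f) = sqrt(-4 + f)
m(n, u) = -3 - u + I*sqrt(2) (m(n, u) = -3 + (sqrt(-4 + 2) - u) = -3 + (sqrt(-2) - u) = -3 + (I*sqrt(2) - u) = -3 + (-u + I*sqrt(2)) = -3 - u + I*sqrt(2))
E = -24 - I*sqrt(2) (E = -27 - (-3 - 1*0 + I*sqrt(2)) = -27 - (-3 + 0 + I*sqrt(2)) = -27 - (-3 + I*sqrt(2)) = -27 + (3 - I*sqrt(2)) = -24 - I*sqrt(2) ≈ -24.0 - 1.4142*I)
-29*(-38 - 24)*(U(-4) + E) = -29*(-38 - 24)*(-4 + (-24 - I*sqrt(2))) = -(-1798)*(-28 - I*sqrt(2)) = -29*(1736 + 62*I*sqrt(2)) = -50344 - 1798*I*sqrt(2)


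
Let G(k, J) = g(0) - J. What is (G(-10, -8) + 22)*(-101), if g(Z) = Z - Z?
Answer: -3030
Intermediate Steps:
g(Z) = 0
G(k, J) = -J (G(k, J) = 0 - J = -J)
(G(-10, -8) + 22)*(-101) = (-1*(-8) + 22)*(-101) = (8 + 22)*(-101) = 30*(-101) = -3030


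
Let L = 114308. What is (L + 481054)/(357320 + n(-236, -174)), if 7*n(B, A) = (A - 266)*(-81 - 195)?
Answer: 2083767/1311340 ≈ 1.5890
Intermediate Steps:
n(B, A) = 10488 - 276*A/7 (n(B, A) = ((A - 266)*(-81 - 195))/7 = ((-266 + A)*(-276))/7 = (73416 - 276*A)/7 = 10488 - 276*A/7)
(L + 481054)/(357320 + n(-236, -174)) = (114308 + 481054)/(357320 + (10488 - 276/7*(-174))) = 595362/(357320 + (10488 + 48024/7)) = 595362/(357320 + 121440/7) = 595362/(2622680/7) = 595362*(7/2622680) = 2083767/1311340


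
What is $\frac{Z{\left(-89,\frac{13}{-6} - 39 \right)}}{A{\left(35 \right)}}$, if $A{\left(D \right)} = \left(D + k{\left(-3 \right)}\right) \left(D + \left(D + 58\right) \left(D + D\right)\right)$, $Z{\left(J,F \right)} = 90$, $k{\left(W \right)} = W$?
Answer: $\frac{9}{20944} \approx 0.00042972$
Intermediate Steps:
$A{\left(D \right)} = \left(-3 + D\right) \left(D + 2 D \left(58 + D\right)\right)$ ($A{\left(D \right)} = \left(D - 3\right) \left(D + \left(D + 58\right) \left(D + D\right)\right) = \left(-3 + D\right) \left(D + \left(58 + D\right) 2 D\right) = \left(-3 + D\right) \left(D + 2 D \left(58 + D\right)\right)$)
$\frac{Z{\left(-89,\frac{13}{-6} - 39 \right)}}{A{\left(35 \right)}} = \frac{90}{35 \left(-351 + 2 \cdot 35^{2} + 111 \cdot 35\right)} = \frac{90}{35 \left(-351 + 2 \cdot 1225 + 3885\right)} = \frac{90}{35 \left(-351 + 2450 + 3885\right)} = \frac{90}{35 \cdot 5984} = \frac{90}{209440} = 90 \cdot \frac{1}{209440} = \frac{9}{20944}$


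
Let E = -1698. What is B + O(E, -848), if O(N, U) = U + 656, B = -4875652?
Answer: -4875844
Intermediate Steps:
O(N, U) = 656 + U
B + O(E, -848) = -4875652 + (656 - 848) = -4875652 - 192 = -4875844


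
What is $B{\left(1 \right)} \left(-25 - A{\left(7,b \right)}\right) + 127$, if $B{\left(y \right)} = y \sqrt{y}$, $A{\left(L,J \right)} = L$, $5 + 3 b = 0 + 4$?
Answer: $95$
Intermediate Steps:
$b = - \frac{1}{3}$ ($b = - \frac{5}{3} + \frac{0 + 4}{3} = - \frac{5}{3} + \frac{1}{3} \cdot 4 = - \frac{5}{3} + \frac{4}{3} = - \frac{1}{3} \approx -0.33333$)
$B{\left(y \right)} = y^{\frac{3}{2}}$
$B{\left(1 \right)} \left(-25 - A{\left(7,b \right)}\right) + 127 = 1^{\frac{3}{2}} \left(-25 - 7\right) + 127 = 1 \left(-25 - 7\right) + 127 = 1 \left(-32\right) + 127 = -32 + 127 = 95$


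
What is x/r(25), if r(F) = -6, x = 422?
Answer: -211/3 ≈ -70.333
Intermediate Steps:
x/r(25) = 422/(-6) = 422*(-1/6) = -211/3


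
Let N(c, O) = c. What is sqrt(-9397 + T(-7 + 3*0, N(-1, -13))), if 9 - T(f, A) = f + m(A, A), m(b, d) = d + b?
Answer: I*sqrt(9379) ≈ 96.845*I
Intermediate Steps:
m(b, d) = b + d
T(f, A) = 9 - f - 2*A (T(f, A) = 9 - (f + (A + A)) = 9 - (f + 2*A) = 9 + (-f - 2*A) = 9 - f - 2*A)
sqrt(-9397 + T(-7 + 3*0, N(-1, -13))) = sqrt(-9397 + (9 - (-7 + 3*0) - 2*(-1))) = sqrt(-9397 + (9 - (-7 + 0) + 2)) = sqrt(-9397 + (9 - 1*(-7) + 2)) = sqrt(-9397 + (9 + 7 + 2)) = sqrt(-9397 + 18) = sqrt(-9379) = I*sqrt(9379)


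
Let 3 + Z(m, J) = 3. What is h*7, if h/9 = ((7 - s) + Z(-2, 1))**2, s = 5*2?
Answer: 567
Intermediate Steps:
Z(m, J) = 0 (Z(m, J) = -3 + 3 = 0)
s = 10
h = 81 (h = 9*((7 - 1*10) + 0)**2 = 9*((7 - 10) + 0)**2 = 9*(-3 + 0)**2 = 9*(-3)**2 = 9*9 = 81)
h*7 = 81*7 = 567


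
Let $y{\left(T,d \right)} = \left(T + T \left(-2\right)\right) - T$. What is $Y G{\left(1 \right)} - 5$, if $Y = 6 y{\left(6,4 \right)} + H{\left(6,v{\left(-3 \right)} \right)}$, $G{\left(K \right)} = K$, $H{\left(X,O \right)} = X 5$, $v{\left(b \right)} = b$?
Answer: $-47$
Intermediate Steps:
$H{\left(X,O \right)} = 5 X$
$y{\left(T,d \right)} = - 2 T$ ($y{\left(T,d \right)} = \left(T - 2 T\right) - T = - T - T = - 2 T$)
$Y = -42$ ($Y = 6 \left(\left(-2\right) 6\right) + 5 \cdot 6 = 6 \left(-12\right) + 30 = -72 + 30 = -42$)
$Y G{\left(1 \right)} - 5 = \left(-42\right) 1 - 5 = -42 - 5 = -47$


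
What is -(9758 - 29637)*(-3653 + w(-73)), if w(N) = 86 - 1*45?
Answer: -71802948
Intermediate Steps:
w(N) = 41 (w(N) = 86 - 45 = 41)
-(9758 - 29637)*(-3653 + w(-73)) = -(9758 - 29637)*(-3653 + 41) = -(-19879)*(-3612) = -1*71802948 = -71802948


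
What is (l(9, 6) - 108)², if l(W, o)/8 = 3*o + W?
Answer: 11664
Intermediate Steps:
l(W, o) = 8*W + 24*o (l(W, o) = 8*(3*o + W) = 8*(W + 3*o) = 8*W + 24*o)
(l(9, 6) - 108)² = ((8*9 + 24*6) - 108)² = ((72 + 144) - 108)² = (216 - 108)² = 108² = 11664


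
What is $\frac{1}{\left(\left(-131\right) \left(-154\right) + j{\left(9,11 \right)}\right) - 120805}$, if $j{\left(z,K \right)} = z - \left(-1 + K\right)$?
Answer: $- \frac{1}{100632} \approx -9.9372 \cdot 10^{-6}$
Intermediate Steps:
$j{\left(z,K \right)} = 1 + z - K$ ($j{\left(z,K \right)} = z - \left(-1 + K\right) = 1 + z - K$)
$\frac{1}{\left(\left(-131\right) \left(-154\right) + j{\left(9,11 \right)}\right) - 120805} = \frac{1}{\left(\left(-131\right) \left(-154\right) + \left(1 + 9 - 11\right)\right) - 120805} = \frac{1}{\left(20174 + \left(1 + 9 - 11\right)\right) - 120805} = \frac{1}{\left(20174 - 1\right) - 120805} = \frac{1}{20173 - 120805} = \frac{1}{-100632} = - \frac{1}{100632}$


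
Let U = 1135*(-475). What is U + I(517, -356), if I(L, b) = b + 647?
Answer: -538834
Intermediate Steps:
I(L, b) = 647 + b
U = -539125
U + I(517, -356) = -539125 + (647 - 356) = -539125 + 291 = -538834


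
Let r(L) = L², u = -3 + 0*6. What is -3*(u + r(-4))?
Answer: -39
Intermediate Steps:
u = -3 (u = -3 + 0 = -3)
-3*(u + r(-4)) = -3*(-3 + (-4)²) = -3*(-3 + 16) = -3*13 = -39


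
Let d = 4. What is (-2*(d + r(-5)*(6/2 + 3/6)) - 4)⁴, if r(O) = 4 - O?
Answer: 31640625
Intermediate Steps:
(-2*(d + r(-5)*(6/2 + 3/6)) - 4)⁴ = (-2*(4 + (4 - 1*(-5))*(6/2 + 3/6)) - 4)⁴ = (-2*(4 + (4 + 5)*(6*(½) + 3*(⅙))) - 4)⁴ = (-2*(4 + 9*(3 + ½)) - 4)⁴ = (-2*(4 + 9*(7/2)) - 4)⁴ = (-2*(4 + 63/2) - 4)⁴ = (-2*71/2 - 4)⁴ = (-71 - 4)⁴ = (-75)⁴ = 31640625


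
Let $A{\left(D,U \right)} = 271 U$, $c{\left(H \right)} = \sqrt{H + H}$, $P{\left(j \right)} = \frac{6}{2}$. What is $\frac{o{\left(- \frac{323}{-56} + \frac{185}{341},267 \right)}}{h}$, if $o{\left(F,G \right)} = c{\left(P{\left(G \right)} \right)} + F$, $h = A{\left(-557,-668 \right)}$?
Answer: $- \frac{120503}{3456910688} - \frac{\sqrt{6}}{181028} \approx -4.839 \cdot 10^{-5}$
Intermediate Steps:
$P{\left(j \right)} = 3$ ($P{\left(j \right)} = 6 \cdot \frac{1}{2} = 3$)
$c{\left(H \right)} = \sqrt{2} \sqrt{H}$ ($c{\left(H \right)} = \sqrt{2 H} = \sqrt{2} \sqrt{H}$)
$h = -181028$ ($h = 271 \left(-668\right) = -181028$)
$o{\left(F,G \right)} = F + \sqrt{6}$ ($o{\left(F,G \right)} = \sqrt{2} \sqrt{3} + F = \sqrt{6} + F = F + \sqrt{6}$)
$\frac{o{\left(- \frac{323}{-56} + \frac{185}{341},267 \right)}}{h} = \frac{\left(- \frac{323}{-56} + \frac{185}{341}\right) + \sqrt{6}}{-181028} = \left(\left(\left(-323\right) \left(- \frac{1}{56}\right) + 185 \cdot \frac{1}{341}\right) + \sqrt{6}\right) \left(- \frac{1}{181028}\right) = \left(\left(\frac{323}{56} + \frac{185}{341}\right) + \sqrt{6}\right) \left(- \frac{1}{181028}\right) = \left(\frac{120503}{19096} + \sqrt{6}\right) \left(- \frac{1}{181028}\right) = - \frac{120503}{3456910688} - \frac{\sqrt{6}}{181028}$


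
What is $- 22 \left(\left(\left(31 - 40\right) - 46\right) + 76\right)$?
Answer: $-462$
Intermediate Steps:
$- 22 \left(\left(\left(31 - 40\right) - 46\right) + 76\right) = - 22 \left(\left(-9 - 46\right) + 76\right) = - 22 \left(-55 + 76\right) = \left(-22\right) 21 = -462$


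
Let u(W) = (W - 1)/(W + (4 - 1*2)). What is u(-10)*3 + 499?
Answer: 4025/8 ≈ 503.13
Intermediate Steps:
u(W) = (-1 + W)/(2 + W) (u(W) = (-1 + W)/(W + (4 - 2)) = (-1 + W)/(W + 2) = (-1 + W)/(2 + W))
u(-10)*3 + 499 = ((-1 - 10)/(2 - 10))*3 + 499 = (-11/(-8))*3 + 499 = -⅛*(-11)*3 + 499 = (11/8)*3 + 499 = 33/8 + 499 = 4025/8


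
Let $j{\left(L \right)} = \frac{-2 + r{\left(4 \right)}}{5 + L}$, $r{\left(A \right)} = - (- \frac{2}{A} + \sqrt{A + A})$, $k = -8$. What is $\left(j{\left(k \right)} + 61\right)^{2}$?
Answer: $\frac{136193}{36} + 82 \sqrt{2} \approx 3899.1$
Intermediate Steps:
$r{\left(A \right)} = \frac{2}{A} - \sqrt{2} \sqrt{A}$ ($r{\left(A \right)} = - (- \frac{2}{A} + \sqrt{2 A}) = - (- \frac{2}{A} + \sqrt{2} \sqrt{A}) = \frac{2}{A} - \sqrt{2} \sqrt{A}$)
$j{\left(L \right)} = \frac{- \frac{3}{2} - 2 \sqrt{2}}{5 + L}$ ($j{\left(L \right)} = \frac{-2 + \frac{2 - \sqrt{2} \cdot 4^{\frac{3}{2}}}{4}}{5 + L} = \frac{-2 + \frac{2 - \sqrt{2} \cdot 8}{4}}{5 + L} = \frac{-2 + \frac{2 - 8 \sqrt{2}}{4}}{5 + L} = \frac{-2 + \left(\frac{1}{2} - 2 \sqrt{2}\right)}{5 + L} = \frac{- \frac{3}{2} - 2 \sqrt{2}}{5 + L}$)
$\left(j{\left(k \right)} + 61\right)^{2} = \left(\frac{-3 - 4 \sqrt{2}}{2 \left(5 - 8\right)} + 61\right)^{2} = \left(\frac{-3 - 4 \sqrt{2}}{2 \left(-3\right)} + 61\right)^{2} = \left(\frac{1}{2} \left(- \frac{1}{3}\right) \left(-3 - 4 \sqrt{2}\right) + 61\right)^{2} = \left(\left(\frac{1}{2} + \frac{2 \sqrt{2}}{3}\right) + 61\right)^{2} = \left(\frac{123}{2} + \frac{2 \sqrt{2}}{3}\right)^{2}$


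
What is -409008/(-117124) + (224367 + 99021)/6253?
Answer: 777577368/14084161 ≈ 55.209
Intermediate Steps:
-409008/(-117124) + (224367 + 99021)/6253 = -409008*(-1/117124) + 323388*(1/6253) = 102252/29281 + 24876/481 = 777577368/14084161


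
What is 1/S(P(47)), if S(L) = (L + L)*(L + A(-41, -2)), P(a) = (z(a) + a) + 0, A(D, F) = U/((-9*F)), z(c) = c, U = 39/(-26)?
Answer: 3/52969 ≈ 5.6637e-5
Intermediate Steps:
U = -3/2 (U = 39*(-1/26) = -3/2 ≈ -1.5000)
A(D, F) = 1/(6*F) (A(D, F) = -3*(-1/(9*F))/2 = -(-1)/(6*F) = 1/(6*F))
P(a) = 2*a (P(a) = (a + a) + 0 = 2*a + 0 = 2*a)
S(L) = 2*L*(-1/12 + L) (S(L) = (L + L)*(L + (⅙)/(-2)) = (2*L)*(L + (⅙)*(-½)) = (2*L)*(L - 1/12) = (2*L)*(-1/12 + L) = 2*L*(-1/12 + L))
1/S(P(47)) = 1/((2*47)*(-1 + 12*(2*47))/6) = 1/((⅙)*94*(-1 + 12*94)) = 1/((⅙)*94*(-1 + 1128)) = 1/((⅙)*94*1127) = 1/(52969/3) = 3/52969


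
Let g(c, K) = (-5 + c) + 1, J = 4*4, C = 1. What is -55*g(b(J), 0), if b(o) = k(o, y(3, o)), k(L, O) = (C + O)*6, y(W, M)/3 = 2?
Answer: -2090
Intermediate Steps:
y(W, M) = 6 (y(W, M) = 3*2 = 6)
J = 16
k(L, O) = 6 + 6*O (k(L, O) = (1 + O)*6 = 6 + 6*O)
b(o) = 42 (b(o) = 6 + 6*6 = 6 + 36 = 42)
g(c, K) = -4 + c
-55*g(b(J), 0) = -55*(-4 + 42) = -55*38 = -2090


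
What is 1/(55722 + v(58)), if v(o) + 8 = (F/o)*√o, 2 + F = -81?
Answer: 3231412/180034881279 + 83*√58/180034881279 ≈ 1.7952e-5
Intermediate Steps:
F = -83 (F = -2 - 81 = -83)
v(o) = -8 - 83/√o (v(o) = -8 + (-83/o)*√o = -8 - 83/√o)
1/(55722 + v(58)) = 1/(55722 + (-8 - 83*√58/58)) = 1/(55714 - 83*√58/58)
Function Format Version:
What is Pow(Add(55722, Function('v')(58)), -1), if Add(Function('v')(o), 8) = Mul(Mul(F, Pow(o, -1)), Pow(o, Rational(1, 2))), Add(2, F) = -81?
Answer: Add(Rational(3231412, 180034881279), Mul(Rational(83, 180034881279), Pow(58, Rational(1, 2)))) ≈ 1.7952e-5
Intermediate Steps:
F = -83 (F = Add(-2, -81) = -83)
Function('v')(o) = Add(-8, Mul(-83, Pow(o, Rational(-1, 2)))) (Function('v')(o) = Add(-8, Mul(Mul(-83, Pow(o, -1)), Pow(o, Rational(1, 2)))) = Add(-8, Mul(-83, Pow(o, Rational(-1, 2)))))
Pow(Add(55722, Function('v')(58)), -1) = Pow(Add(55722, Add(-8, Mul(-83, Pow(58, Rational(-1, 2))))), -1) = Pow(Add(55722, Add(-8, Mul(-83, Mul(Rational(1, 58), Pow(58, Rational(1, 2)))))), -1) = Pow(Add(55722, Add(-8, Mul(Rational(-83, 58), Pow(58, Rational(1, 2))))), -1) = Pow(Add(55714, Mul(Rational(-83, 58), Pow(58, Rational(1, 2)))), -1)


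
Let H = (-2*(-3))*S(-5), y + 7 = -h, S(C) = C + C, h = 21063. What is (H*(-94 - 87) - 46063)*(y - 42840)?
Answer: 2249823730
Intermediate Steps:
S(C) = 2*C
y = -21070 (y = -7 - 1*21063 = -7 - 21063 = -21070)
H = -60 (H = (-2*(-3))*(2*(-5)) = 6*(-10) = -60)
(H*(-94 - 87) - 46063)*(y - 42840) = (-60*(-94 - 87) - 46063)*(-21070 - 42840) = (-60*(-181) - 46063)*(-63910) = (10860 - 46063)*(-63910) = -35203*(-63910) = 2249823730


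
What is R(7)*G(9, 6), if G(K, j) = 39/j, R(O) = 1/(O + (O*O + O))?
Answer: 13/126 ≈ 0.10317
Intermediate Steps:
R(O) = 1/(O**2 + 2*O) (R(O) = 1/(O + (O**2 + O)) = 1/(O + (O + O**2)) = 1/(O**2 + 2*O))
R(7)*G(9, 6) = (1/(7*(2 + 7)))*(39/6) = ((1/7)/9)*(39*(1/6)) = ((1/7)*(1/9))*(13/2) = (1/63)*(13/2) = 13/126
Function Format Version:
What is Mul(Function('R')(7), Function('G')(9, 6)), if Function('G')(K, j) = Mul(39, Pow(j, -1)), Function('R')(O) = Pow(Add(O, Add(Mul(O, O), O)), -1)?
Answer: Rational(13, 126) ≈ 0.10317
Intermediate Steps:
Function('R')(O) = Pow(Add(Pow(O, 2), Mul(2, O)), -1) (Function('R')(O) = Pow(Add(O, Add(Pow(O, 2), O)), -1) = Pow(Add(O, Add(O, Pow(O, 2))), -1) = Pow(Add(Pow(O, 2), Mul(2, O)), -1))
Mul(Function('R')(7), Function('G')(9, 6)) = Mul(Mul(Pow(7, -1), Pow(Add(2, 7), -1)), Mul(39, Pow(6, -1))) = Mul(Mul(Rational(1, 7), Pow(9, -1)), Mul(39, Rational(1, 6))) = Mul(Mul(Rational(1, 7), Rational(1, 9)), Rational(13, 2)) = Mul(Rational(1, 63), Rational(13, 2)) = Rational(13, 126)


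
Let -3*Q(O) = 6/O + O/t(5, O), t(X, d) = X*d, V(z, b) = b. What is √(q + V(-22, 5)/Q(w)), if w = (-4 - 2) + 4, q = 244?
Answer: √48874/14 ≈ 15.791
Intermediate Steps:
w = -2 (w = -6 + 4 = -2)
Q(O) = -1/15 - 2/O (Q(O) = -(6/O + O/((5*O)))/3 = -(6/O + O*(1/(5*O)))/3 = -(6/O + ⅕)/3 = -(⅕ + 6/O)/3 = -1/15 - 2/O)
√(q + V(-22, 5)/Q(w)) = √(244 + 5/(((1/15)*(-30 - 1*(-2))/(-2)))) = √(244 + 5/(((1/15)*(-½)*(-30 + 2)))) = √(244 + 5/(((1/15)*(-½)*(-28)))) = √(244 + 5/(14/15)) = √(244 + 5*(15/14)) = √(244 + 75/14) = √(3491/14) = √48874/14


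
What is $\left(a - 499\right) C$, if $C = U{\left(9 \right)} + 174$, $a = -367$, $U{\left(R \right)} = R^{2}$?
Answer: $-220830$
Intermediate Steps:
$C = 255$ ($C = 9^{2} + 174 = 81 + 174 = 255$)
$\left(a - 499\right) C = \left(-367 - 499\right) 255 = \left(-866\right) 255 = -220830$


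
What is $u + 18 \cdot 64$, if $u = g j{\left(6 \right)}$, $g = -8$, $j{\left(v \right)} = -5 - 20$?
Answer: $1352$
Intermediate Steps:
$j{\left(v \right)} = -25$ ($j{\left(v \right)} = -5 - 20 = -25$)
$u = 200$ ($u = \left(-8\right) \left(-25\right) = 200$)
$u + 18 \cdot 64 = 200 + 18 \cdot 64 = 200 + 1152 = 1352$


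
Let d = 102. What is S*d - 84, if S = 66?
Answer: 6648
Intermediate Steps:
S*d - 84 = 66*102 - 84 = 6732 - 84 = 6648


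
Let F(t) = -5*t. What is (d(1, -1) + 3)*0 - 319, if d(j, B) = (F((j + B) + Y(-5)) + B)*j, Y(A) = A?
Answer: -319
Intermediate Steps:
d(j, B) = j*(25 - 5*j - 4*B) (d(j, B) = (-5*((j + B) - 5) + B)*j = (-5*((B + j) - 5) + B)*j = (-5*(-5 + B + j) + B)*j = ((25 - 5*B - 5*j) + B)*j = (25 - 5*j - 4*B)*j = j*(25 - 5*j - 4*B))
(d(1, -1) + 3)*0 - 319 = (1*(25 - 5*1 - 4*(-1)) + 3)*0 - 319 = (1*(25 - 5 + 4) + 3)*0 - 319 = (1*24 + 3)*0 - 319 = (24 + 3)*0 - 319 = 27*0 - 319 = 0 - 319 = -319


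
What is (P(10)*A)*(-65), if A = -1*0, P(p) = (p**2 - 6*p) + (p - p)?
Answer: 0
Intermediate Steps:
P(p) = p**2 - 6*p (P(p) = (p**2 - 6*p) + 0 = p**2 - 6*p)
A = 0
(P(10)*A)*(-65) = ((10*(-6 + 10))*0)*(-65) = ((10*4)*0)*(-65) = (40*0)*(-65) = 0*(-65) = 0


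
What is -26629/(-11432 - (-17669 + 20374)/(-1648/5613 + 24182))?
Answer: 3614405244422/1551702469741 ≈ 2.3293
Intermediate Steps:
-26629/(-11432 - (-17669 + 20374)/(-1648/5613 + 24182)) = -26629/(-11432 - 2705/(-1648*1/5613 + 24182)) = -26629/(-11432 - 2705/(-1648/5613 + 24182)) = -26629/(-11432 - 2705/135731918/5613) = -26629/(-11432 - 2705*5613/135731918) = -26629/(-11432 - 1*15183165/135731918) = -26629/(-11432 - 15183165/135731918) = -26629/(-1551702469741/135731918) = -26629*(-135731918/1551702469741) = 3614405244422/1551702469741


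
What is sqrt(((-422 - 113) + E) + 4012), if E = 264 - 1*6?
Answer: 3*sqrt(415) ≈ 61.115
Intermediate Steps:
E = 258 (E = 264 - 6 = 258)
sqrt(((-422 - 113) + E) + 4012) = sqrt(((-422 - 113) + 258) + 4012) = sqrt((-535 + 258) + 4012) = sqrt(-277 + 4012) = sqrt(3735) = 3*sqrt(415)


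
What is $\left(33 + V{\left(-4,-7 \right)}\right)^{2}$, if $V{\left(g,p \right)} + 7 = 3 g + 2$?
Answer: $256$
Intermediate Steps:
$V{\left(g,p \right)} = -5 + 3 g$ ($V{\left(g,p \right)} = -7 + \left(3 g + 2\right) = -7 + \left(2 + 3 g\right) = -5 + 3 g$)
$\left(33 + V{\left(-4,-7 \right)}\right)^{2} = \left(33 + \left(-5 + 3 \left(-4\right)\right)\right)^{2} = \left(33 - 17\right)^{2} = 16^{2} = 256$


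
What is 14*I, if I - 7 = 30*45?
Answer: 18998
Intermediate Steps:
I = 1357 (I = 7 + 30*45 = 7 + 1350 = 1357)
14*I = 14*1357 = 18998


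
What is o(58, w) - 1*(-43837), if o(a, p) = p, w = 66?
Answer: 43903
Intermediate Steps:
o(58, w) - 1*(-43837) = 66 - 1*(-43837) = 66 + 43837 = 43903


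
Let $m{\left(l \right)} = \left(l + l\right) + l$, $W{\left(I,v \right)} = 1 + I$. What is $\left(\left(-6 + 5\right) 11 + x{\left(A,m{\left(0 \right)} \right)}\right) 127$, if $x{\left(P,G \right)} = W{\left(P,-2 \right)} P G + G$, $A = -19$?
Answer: $-1397$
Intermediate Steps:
$m{\left(l \right)} = 3 l$ ($m{\left(l \right)} = 2 l + l = 3 l$)
$x{\left(P,G \right)} = G + G P \left(1 + P\right)$ ($x{\left(P,G \right)} = \left(1 + P\right) P G + G = P \left(1 + P\right) G + G = G P \left(1 + P\right) + G = G + G P \left(1 + P\right)$)
$\left(\left(-6 + 5\right) 11 + x{\left(A,m{\left(0 \right)} \right)}\right) 127 = \left(\left(-6 + 5\right) 11 + 3 \cdot 0 \left(1 - 19 \left(1 - 19\right)\right)\right) 127 = \left(\left(-1\right) 11 + 0 \left(1 - -342\right)\right) 127 = \left(-11 + 0 \left(1 + 342\right)\right) 127 = \left(-11 + 0 \cdot 343\right) 127 = \left(-11 + 0\right) 127 = \left(-11\right) 127 = -1397$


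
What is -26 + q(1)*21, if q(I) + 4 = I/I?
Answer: -89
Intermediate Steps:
q(I) = -3 (q(I) = -4 + I/I = -4 + 1 = -3)
-26 + q(1)*21 = -26 - 3*21 = -26 - 63 = -89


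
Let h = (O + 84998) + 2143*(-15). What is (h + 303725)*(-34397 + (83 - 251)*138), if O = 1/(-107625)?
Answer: -2209769180104669/107625 ≈ -2.0532e+10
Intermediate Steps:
O = -1/107625 ≈ -9.2915e-6
h = 5688304124/107625 (h = (-1/107625 + 84998) + 2143*(-15) = 9147909749/107625 - 32145 = 5688304124/107625 ≈ 52853.)
(h + 303725)*(-34397 + (83 - 251)*138) = (5688304124/107625 + 303725)*(-34397 + (83 - 251)*138) = 38376707249*(-34397 - 168*138)/107625 = 38376707249*(-34397 - 23184)/107625 = (38376707249/107625)*(-57581) = -2209769180104669/107625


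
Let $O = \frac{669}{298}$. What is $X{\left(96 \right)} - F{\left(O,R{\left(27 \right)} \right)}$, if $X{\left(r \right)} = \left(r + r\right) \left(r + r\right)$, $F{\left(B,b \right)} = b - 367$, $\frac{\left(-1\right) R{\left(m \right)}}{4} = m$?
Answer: $37339$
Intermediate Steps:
$R{\left(m \right)} = - 4 m$
$O = \frac{669}{298}$ ($O = 669 \cdot \frac{1}{298} = \frac{669}{298} \approx 2.245$)
$F{\left(B,b \right)} = -367 + b$
$X{\left(r \right)} = 4 r^{2}$ ($X{\left(r \right)} = 2 r 2 r = 4 r^{2}$)
$X{\left(96 \right)} - F{\left(O,R{\left(27 \right)} \right)} = 4 \cdot 96^{2} - \left(-367 - 108\right) = 4 \cdot 9216 - \left(-367 - 108\right) = 36864 - -475 = 36864 + 475 = 37339$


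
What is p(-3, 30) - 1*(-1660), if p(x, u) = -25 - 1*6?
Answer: 1629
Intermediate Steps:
p(x, u) = -31 (p(x, u) = -25 - 6 = -31)
p(-3, 30) - 1*(-1660) = -31 - 1*(-1660) = -31 + 1660 = 1629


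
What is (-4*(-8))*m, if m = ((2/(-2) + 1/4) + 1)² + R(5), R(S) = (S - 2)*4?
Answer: 386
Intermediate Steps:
R(S) = -8 + 4*S (R(S) = (-2 + S)*4 = -8 + 4*S)
m = 193/16 (m = ((2/(-2) + 1/4) + 1)² + (-8 + 4*5) = ((2*(-½) + 1*(¼)) + 1)² + (-8 + 20) = ((-1 + ¼) + 1)² + 12 = (-¾ + 1)² + 12 = (¼)² + 12 = 1/16 + 12 = 193/16 ≈ 12.063)
(-4*(-8))*m = -4*(-8)*(193/16) = 32*(193/16) = 386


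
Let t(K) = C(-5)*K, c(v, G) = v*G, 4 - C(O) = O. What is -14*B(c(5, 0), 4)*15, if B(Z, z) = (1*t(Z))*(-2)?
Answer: 0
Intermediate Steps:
C(O) = 4 - O
c(v, G) = G*v
t(K) = 9*K (t(K) = (4 - 1*(-5))*K = (4 + 5)*K = 9*K)
B(Z, z) = -18*Z (B(Z, z) = (1*(9*Z))*(-2) = (9*Z)*(-2) = -18*Z)
-14*B(c(5, 0), 4)*15 = -(-252)*0*5*15 = -(-252)*0*15 = -14*0*15 = 0*15 = 0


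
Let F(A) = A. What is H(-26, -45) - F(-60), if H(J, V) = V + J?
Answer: -11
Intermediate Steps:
H(J, V) = J + V
H(-26, -45) - F(-60) = (-26 - 45) - 1*(-60) = -71 + 60 = -11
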